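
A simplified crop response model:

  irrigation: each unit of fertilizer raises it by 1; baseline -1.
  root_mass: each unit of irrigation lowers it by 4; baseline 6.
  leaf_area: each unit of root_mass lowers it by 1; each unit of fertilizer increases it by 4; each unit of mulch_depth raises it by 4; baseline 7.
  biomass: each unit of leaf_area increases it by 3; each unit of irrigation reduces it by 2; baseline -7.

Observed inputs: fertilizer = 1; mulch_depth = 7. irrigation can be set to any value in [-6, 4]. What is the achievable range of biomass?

32 to 132

Intervening on irrigation fixes its value directly, overriding its dependence on fertilizer.
Substituting into the leaf_area equation gives leaf_area = 4*irrigation + 33.
This gives biomass = 10*irrigation + 92.
Linear in irrigation, so extremes are at the endpoints: irrigation = -6 gives biomass = 32; irrigation = 4 gives biomass = 132.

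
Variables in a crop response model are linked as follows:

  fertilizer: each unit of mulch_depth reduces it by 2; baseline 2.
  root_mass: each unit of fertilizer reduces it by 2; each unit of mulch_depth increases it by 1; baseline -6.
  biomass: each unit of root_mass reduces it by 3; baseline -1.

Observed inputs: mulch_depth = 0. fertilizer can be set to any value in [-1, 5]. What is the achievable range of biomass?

Intervening on fertilizer fixes its value directly, overriding its dependence on mulch_depth.
Substituting into the root_mass equation gives root_mass = -2*fertilizer - 6.
This gives biomass = 6*fertilizer + 17.
Linear in fertilizer, so extremes are at the endpoints: fertilizer = -1 gives biomass = 11; fertilizer = 5 gives biomass = 47.

11 to 47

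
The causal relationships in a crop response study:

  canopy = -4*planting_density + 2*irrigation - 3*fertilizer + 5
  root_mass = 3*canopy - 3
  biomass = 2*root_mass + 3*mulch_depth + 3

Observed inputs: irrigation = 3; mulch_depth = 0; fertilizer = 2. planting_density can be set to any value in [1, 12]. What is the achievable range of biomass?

-261 to 3

Substituting into the canopy equation gives canopy = -4*planting_density + 5.
Substituting into the root_mass equation gives root_mass = -12*planting_density + 12.
Substituting into the biomass equation gives biomass = -24*planting_density + 27.
Linear in planting_density, so extremes are at the endpoints: planting_density = 1 gives biomass = 3; planting_density = 12 gives biomass = -261.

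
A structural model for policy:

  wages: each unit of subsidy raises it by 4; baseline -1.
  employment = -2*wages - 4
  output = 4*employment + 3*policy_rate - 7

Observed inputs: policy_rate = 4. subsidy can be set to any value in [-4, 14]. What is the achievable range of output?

-451 to 125

Substituting into the employment equation gives employment = -8*subsidy - 2.
Substituting into the output equation gives output = -32*subsidy - 3.
Linear in subsidy, so extremes are at the endpoints: subsidy = -4 gives output = 125; subsidy = 14 gives output = -451.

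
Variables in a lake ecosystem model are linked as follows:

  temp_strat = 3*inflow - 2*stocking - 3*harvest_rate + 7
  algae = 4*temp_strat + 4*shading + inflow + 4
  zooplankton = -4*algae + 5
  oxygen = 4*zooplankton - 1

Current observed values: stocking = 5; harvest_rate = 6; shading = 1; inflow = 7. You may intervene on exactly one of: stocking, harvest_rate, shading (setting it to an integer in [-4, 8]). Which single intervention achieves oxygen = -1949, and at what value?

set harvest_rate = -3

Intervening on stocking: oxygen = 128*stocking - 861. Reaching -1949 requires stocking = -17/2, not an integer.
Intervening on harvest_rate: with other inputs at their observed values, oxygen = 192*harvest_rate - 1373. Solving for -1949 gives harvest_rate = -3, within [-4, 8].
Intervening on shading: oxygen = -64*shading - 157. Reaching -1949 requires shading = 28, outside [-4, 8].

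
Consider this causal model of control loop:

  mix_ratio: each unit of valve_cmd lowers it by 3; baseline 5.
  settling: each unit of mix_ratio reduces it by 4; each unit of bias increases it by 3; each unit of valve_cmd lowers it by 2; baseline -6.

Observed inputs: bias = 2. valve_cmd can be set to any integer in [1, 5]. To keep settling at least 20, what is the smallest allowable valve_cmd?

valve_cmd = 4

Substituting into the settling equation gives settling = 10*valve_cmd - 20.
Require 10*valve_cmd - 20 ≥ 20, so valve_cmd ≥ 4.
The smallest integer in [1, 5] satisfying this is 4.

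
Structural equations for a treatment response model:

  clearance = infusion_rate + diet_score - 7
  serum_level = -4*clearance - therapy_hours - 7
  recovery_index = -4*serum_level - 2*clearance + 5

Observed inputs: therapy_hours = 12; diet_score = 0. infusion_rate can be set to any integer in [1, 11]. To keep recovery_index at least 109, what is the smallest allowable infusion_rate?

infusion_rate = 9

Substituting into the clearance equation gives clearance = infusion_rate - 7.
So serum_level = -4*infusion_rate + 9.
Substituting into the recovery_index equation gives recovery_index = 14*infusion_rate - 17.
Require 14*infusion_rate - 17 ≥ 109, so infusion_rate ≥ 9.
The smallest integer in [1, 11] satisfying this is 9.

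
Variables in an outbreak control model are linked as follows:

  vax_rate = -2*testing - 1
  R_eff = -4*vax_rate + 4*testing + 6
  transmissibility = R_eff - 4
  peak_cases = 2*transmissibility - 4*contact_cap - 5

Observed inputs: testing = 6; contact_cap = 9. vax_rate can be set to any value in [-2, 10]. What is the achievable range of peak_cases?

-69 to 27

Intervening on vax_rate fixes its value directly, overriding its dependence on testing.
Substituting into the R_eff equation gives R_eff = -4*vax_rate + 30.
So transmissibility = -4*vax_rate + 26.
Substituting into the peak_cases equation gives peak_cases = -8*vax_rate + 11.
Linear in vax_rate, so extremes are at the endpoints: vax_rate = -2 gives peak_cases = 27; vax_rate = 10 gives peak_cases = -69.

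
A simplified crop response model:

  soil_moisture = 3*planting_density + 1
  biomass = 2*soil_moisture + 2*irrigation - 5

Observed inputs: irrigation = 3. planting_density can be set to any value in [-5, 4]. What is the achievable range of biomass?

-27 to 27

Substituting into the biomass equation gives biomass = 6*planting_density + 3.
Linear in planting_density, so extremes are at the endpoints: planting_density = -5 gives biomass = -27; planting_density = 4 gives biomass = 27.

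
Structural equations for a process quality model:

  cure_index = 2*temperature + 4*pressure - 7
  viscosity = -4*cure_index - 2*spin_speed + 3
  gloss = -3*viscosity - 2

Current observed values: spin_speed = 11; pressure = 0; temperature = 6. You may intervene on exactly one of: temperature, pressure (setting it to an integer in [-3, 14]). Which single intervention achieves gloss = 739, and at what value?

Intervening on temperature: gloss = 24*temperature - 29. Reaching 739 requires temperature = 32, outside [-3, 14].
Intervening on pressure: with other inputs at their observed values, gloss = 48*pressure + 115. Solving for 739 gives pressure = 13, within [-3, 14].

set pressure = 13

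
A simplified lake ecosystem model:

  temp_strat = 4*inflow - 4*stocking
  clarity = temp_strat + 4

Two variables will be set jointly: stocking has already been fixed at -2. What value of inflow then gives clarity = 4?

With stocking held at -2:
Substituting into the temp_strat equation gives temp_strat = 4*inflow + 8.
So clarity = 4*inflow + 12.
Solve 4*inflow + 12 = 4: inflow = (4 - 12) / 4 = -2.

inflow = -2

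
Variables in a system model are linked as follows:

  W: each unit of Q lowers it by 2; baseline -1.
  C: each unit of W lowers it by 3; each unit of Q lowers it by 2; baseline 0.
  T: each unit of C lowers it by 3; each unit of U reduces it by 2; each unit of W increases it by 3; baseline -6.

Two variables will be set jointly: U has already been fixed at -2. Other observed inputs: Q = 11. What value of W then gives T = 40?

W = -2

With U held at -2:
Intervening on W fixes its value directly, overriding its dependence on Q.
Substituting into the C equation gives C = -3*W - 22.
Substituting into the T equation gives T = 12*W + 64.
Solve 12*W + 64 = 40: W = (40 - 64) / 12 = -2.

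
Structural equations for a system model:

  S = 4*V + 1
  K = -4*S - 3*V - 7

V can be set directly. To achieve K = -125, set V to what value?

V = 6

Substituting into the K equation gives K = -19*V - 11.
Solve -19*V - 11 = -125: V = (-125 + 11) / -19 = 6.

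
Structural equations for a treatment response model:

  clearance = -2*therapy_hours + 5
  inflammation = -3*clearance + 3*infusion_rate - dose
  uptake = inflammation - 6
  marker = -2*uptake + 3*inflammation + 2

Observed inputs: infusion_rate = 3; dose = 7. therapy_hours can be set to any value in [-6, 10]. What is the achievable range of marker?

Substituting into the inflammation equation gives inflammation = 6*therapy_hours - 13.
uptake becomes 6*therapy_hours - 19.
Substituting into the marker equation gives marker = 6*therapy_hours + 1.
Linear in therapy_hours, so extremes are at the endpoints: therapy_hours = -6 gives marker = -35; therapy_hours = 10 gives marker = 61.

-35 to 61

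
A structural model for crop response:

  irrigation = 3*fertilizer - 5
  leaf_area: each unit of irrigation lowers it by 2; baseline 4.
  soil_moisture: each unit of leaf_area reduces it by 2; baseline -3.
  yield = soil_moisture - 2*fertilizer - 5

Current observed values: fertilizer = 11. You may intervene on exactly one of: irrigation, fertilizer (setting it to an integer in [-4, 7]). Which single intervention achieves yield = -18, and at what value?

Intervening on irrigation: with other inputs at their observed values, yield = 4*irrigation - 38. Solving for -18 gives irrigation = 5, within [-4, 7].
Intervening on fertilizer: yield = 10*fertilizer - 36. Reaching -18 requires fertilizer = 9/5, not an integer.

set irrigation = 5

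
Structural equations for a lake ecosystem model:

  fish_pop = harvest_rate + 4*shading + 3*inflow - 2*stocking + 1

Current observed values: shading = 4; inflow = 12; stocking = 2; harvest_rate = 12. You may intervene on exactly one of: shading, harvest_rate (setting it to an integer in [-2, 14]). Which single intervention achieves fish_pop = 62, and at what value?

set harvest_rate = 13

Intervening on shading: fish_pop = 4*shading + 45. Reaching 62 requires shading = 17/4, not an integer.
Intervening on harvest_rate: with other inputs at their observed values, fish_pop = harvest_rate + 49. Solving for 62 gives harvest_rate = 13, within [-2, 14].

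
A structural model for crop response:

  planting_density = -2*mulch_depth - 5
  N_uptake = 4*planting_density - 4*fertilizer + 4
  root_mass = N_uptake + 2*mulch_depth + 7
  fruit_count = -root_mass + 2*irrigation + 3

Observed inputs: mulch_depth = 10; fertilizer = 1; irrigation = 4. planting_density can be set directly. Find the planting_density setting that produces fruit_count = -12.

Intervening on planting_density fixes its value directly, overriding its dependence on mulch_depth.
Substituting into the N_uptake equation gives N_uptake = 4*planting_density.
This gives root_mass = 4*planting_density + 27.
Substituting into the fruit_count equation gives fruit_count = -4*planting_density - 16.
Solve -4*planting_density - 16 = -12: planting_density = (-12 + 16) / -4 = -1.

planting_density = -1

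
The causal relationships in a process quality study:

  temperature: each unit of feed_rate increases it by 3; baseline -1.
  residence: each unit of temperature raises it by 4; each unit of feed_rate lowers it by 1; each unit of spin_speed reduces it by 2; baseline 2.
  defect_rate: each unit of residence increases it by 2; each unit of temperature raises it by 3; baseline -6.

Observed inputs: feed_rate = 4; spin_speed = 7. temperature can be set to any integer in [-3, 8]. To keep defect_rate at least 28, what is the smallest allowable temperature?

temperature = 6

Intervening on temperature fixes its value directly, overriding its dependence on feed_rate.
Substituting into the residence equation gives residence = 4*temperature - 16.
Substituting into the defect_rate equation gives defect_rate = 11*temperature - 38.
Require 11*temperature - 38 ≥ 28, so temperature ≥ 6.
The smallest integer in [-3, 8] satisfying this is 6.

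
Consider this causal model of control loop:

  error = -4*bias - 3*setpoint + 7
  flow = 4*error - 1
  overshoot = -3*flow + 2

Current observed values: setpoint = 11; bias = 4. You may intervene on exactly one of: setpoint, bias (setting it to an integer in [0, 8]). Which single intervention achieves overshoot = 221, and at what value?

Intervening on setpoint: with other inputs at their observed values, overshoot = 36*setpoint + 113. Solving for 221 gives setpoint = 3, within [0, 8].
Intervening on bias: overshoot = 48*bias + 317. Reaching 221 requires bias = -2, outside [0, 8].

set setpoint = 3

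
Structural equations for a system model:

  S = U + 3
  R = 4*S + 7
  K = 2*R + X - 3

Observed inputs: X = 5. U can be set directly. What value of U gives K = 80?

U = 5

Substituting into the R equation gives R = 4*U + 19.
Substituting into the K equation gives K = 8*U + 40.
Solve 8*U + 40 = 80: U = (80 - 40) / 8 = 5.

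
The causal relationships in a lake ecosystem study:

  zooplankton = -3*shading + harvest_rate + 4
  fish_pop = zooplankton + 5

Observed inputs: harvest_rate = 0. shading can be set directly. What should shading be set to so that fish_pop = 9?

Substituting into the zooplankton equation gives zooplankton = -3*shading + 4.
fish_pop becomes -3*shading + 9.
Solve -3*shading + 9 = 9: shading = (9 - 9) / -3 = 0.

shading = 0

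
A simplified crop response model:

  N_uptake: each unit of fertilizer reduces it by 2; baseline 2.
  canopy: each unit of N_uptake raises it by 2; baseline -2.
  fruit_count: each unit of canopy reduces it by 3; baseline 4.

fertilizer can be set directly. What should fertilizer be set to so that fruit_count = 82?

Substituting into the canopy equation gives canopy = -4*fertilizer + 2.
Substituting into the fruit_count equation gives fruit_count = 12*fertilizer - 2.
Solve 12*fertilizer - 2 = 82: fertilizer = (82 + 2) / 12 = 7.

fertilizer = 7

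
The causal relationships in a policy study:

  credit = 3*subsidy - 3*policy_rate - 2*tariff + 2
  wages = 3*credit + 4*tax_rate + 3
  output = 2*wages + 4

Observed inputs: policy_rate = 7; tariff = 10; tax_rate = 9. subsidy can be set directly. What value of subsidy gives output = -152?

Substituting into the credit equation gives credit = 3*subsidy - 39.
wages becomes 9*subsidy - 78.
So output = 18*subsidy - 152.
Solve 18*subsidy - 152 = -152: subsidy = (-152 + 152) / 18 = 0.

subsidy = 0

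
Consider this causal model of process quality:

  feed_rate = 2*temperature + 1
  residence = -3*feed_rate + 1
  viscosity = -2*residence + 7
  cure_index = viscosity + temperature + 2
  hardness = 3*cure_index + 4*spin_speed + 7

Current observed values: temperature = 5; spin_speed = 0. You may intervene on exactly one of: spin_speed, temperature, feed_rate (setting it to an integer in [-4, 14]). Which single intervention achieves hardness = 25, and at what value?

set feed_rate = -1

Intervening on spin_speed: hardness = 4*spin_speed + 241. Reaching 25 requires spin_speed = -54, outside [-4, 14].
Intervening on temperature: hardness = 39*temperature + 46. Reaching 25 requires temperature = -7/13, not an integer.
Intervening on feed_rate: with other inputs at their observed values, hardness = 18*feed_rate + 43. Solving for 25 gives feed_rate = -1, within [-4, 14].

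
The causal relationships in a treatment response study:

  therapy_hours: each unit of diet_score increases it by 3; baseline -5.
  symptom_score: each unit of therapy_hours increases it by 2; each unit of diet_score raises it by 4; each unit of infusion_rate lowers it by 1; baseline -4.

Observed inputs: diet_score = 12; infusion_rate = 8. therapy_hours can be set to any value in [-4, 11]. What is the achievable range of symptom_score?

Intervening on therapy_hours fixes its value directly, overriding its dependence on diet_score.
Substituting into the symptom_score equation gives symptom_score = 2*therapy_hours + 36.
Linear in therapy_hours, so extremes are at the endpoints: therapy_hours = -4 gives symptom_score = 28; therapy_hours = 11 gives symptom_score = 58.

28 to 58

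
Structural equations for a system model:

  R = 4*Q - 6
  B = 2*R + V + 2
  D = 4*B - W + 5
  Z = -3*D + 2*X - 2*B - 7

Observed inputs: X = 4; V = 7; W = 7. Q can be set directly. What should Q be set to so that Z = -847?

Substituting into the B equation gives B = 8*Q - 3.
So D = 32*Q - 14.
So Z = -112*Q + 49.
Solve -112*Q + 49 = -847: Q = (-847 - 49) / -112 = 8.

Q = 8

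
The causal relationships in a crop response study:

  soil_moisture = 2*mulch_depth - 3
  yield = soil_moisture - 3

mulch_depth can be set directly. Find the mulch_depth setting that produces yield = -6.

Substituting into the yield equation gives yield = 2*mulch_depth - 6.
Solve 2*mulch_depth - 6 = -6: mulch_depth = (-6 + 6) / 2 = 0.

mulch_depth = 0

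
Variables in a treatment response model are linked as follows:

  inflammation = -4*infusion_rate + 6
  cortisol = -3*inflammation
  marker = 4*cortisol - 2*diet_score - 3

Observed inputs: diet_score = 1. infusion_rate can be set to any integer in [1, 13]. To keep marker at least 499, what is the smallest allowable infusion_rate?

infusion_rate = 12

Substituting into the cortisol equation gives cortisol = 12*infusion_rate - 18.
Substituting into the marker equation gives marker = 48*infusion_rate - 77.
Require 48*infusion_rate - 77 ≥ 499, so infusion_rate ≥ 12.
The smallest integer in [1, 13] satisfying this is 12.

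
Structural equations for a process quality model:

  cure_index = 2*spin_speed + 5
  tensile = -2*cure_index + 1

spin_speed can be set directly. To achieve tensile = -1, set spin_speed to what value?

spin_speed = -2

Substituting into the tensile equation gives tensile = -4*spin_speed - 9.
Solve -4*spin_speed - 9 = -1: spin_speed = (-1 + 9) / -4 = -2.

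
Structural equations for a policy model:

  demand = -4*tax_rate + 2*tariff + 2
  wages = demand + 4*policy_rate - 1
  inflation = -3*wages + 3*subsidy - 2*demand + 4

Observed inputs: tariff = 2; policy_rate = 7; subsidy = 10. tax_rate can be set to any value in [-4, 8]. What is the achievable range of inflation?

-157 to 83

Substituting into the demand equation gives demand = -4*tax_rate + 6.
Substituting into the wages equation gives wages = -4*tax_rate + 33.
Substituting into the inflation equation gives inflation = 20*tax_rate - 77.
Linear in tax_rate, so extremes are at the endpoints: tax_rate = -4 gives inflation = -157; tax_rate = 8 gives inflation = 83.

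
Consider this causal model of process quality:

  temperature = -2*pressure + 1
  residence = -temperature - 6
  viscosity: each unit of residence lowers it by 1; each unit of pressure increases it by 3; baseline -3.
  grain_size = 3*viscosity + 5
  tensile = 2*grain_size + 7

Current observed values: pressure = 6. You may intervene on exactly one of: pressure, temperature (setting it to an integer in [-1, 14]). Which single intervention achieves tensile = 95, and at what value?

Intervening on pressure: with other inputs at their observed values, tensile = 6*pressure + 41. Solving for 95 gives pressure = 9, within [-1, 14].
Intervening on temperature: tensile = 6*temperature + 143. Reaching 95 requires temperature = -8, outside [-1, 14].

set pressure = 9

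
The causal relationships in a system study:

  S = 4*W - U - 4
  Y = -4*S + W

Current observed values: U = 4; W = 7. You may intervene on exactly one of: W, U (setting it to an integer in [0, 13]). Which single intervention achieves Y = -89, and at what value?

Intervening on W: Y = -15*W + 32. Reaching -89 requires W = 121/15, not an integer.
Intervening on U: with other inputs at their observed values, Y = 4*U - 89. Solving for -89 gives U = 0, within [0, 13].

set U = 0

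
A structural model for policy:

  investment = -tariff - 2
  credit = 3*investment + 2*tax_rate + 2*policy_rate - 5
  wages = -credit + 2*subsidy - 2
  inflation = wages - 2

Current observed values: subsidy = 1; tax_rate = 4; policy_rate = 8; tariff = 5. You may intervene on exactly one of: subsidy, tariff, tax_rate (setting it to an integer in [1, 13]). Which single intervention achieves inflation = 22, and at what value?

set subsidy = 12

Intervening on subsidy: with other inputs at their observed values, inflation = 2*subsidy - 2. Solving for 22 gives subsidy = 12, within [1, 13].
Intervening on tariff: inflation = 3*tariff - 15. Reaching 22 requires tariff = 37/3, not an integer.
Intervening on tax_rate: inflation = -2*tax_rate + 8. Reaching 22 requires tax_rate = -7, outside [1, 13].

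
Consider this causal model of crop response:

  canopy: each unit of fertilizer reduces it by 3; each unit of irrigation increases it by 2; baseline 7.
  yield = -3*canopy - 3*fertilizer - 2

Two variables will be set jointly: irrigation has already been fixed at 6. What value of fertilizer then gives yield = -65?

With irrigation held at 6:
Substituting into the canopy equation gives canopy = -3*fertilizer + 19.
Substituting into the yield equation gives yield = 6*fertilizer - 59.
Solve 6*fertilizer - 59 = -65: fertilizer = (-65 + 59) / 6 = -1.

fertilizer = -1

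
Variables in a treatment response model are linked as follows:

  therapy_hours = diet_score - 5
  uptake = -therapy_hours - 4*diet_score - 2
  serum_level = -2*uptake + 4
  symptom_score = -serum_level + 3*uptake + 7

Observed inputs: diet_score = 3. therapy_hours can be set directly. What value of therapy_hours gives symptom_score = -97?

Intervening on therapy_hours fixes its value directly, overriding its dependence on diet_score.
Substituting into the uptake equation gives uptake = -therapy_hours - 14.
Substituting into the serum_level equation gives serum_level = 2*therapy_hours + 32.
So symptom_score = -5*therapy_hours - 67.
Solve -5*therapy_hours - 67 = -97: therapy_hours = (-97 + 67) / -5 = 6.

therapy_hours = 6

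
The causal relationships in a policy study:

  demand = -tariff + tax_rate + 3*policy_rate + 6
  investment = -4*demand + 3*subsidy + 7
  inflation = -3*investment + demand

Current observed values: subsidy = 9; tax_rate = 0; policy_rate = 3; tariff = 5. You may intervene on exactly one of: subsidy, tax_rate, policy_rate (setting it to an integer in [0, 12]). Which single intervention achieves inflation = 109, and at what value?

Intervening on subsidy: with other inputs at their observed values, inflation = -9*subsidy + 109. Solving for 109 gives subsidy = 0, within [0, 12].
Intervening on tax_rate: inflation = 13*tax_rate + 28. Reaching 109 requires tax_rate = 81/13, not an integer.
Intervening on policy_rate: inflation = 39*policy_rate - 89. Reaching 109 requires policy_rate = 66/13, not an integer.

set subsidy = 0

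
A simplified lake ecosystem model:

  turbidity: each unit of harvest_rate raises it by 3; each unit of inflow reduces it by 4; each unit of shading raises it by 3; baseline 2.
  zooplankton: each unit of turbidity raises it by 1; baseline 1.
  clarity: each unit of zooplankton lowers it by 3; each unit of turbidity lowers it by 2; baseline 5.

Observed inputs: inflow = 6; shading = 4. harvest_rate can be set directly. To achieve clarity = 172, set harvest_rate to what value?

Substituting into the turbidity equation gives turbidity = 3*harvest_rate - 10.
So zooplankton = 3*harvest_rate - 9.
This gives clarity = -15*harvest_rate + 52.
Solve -15*harvest_rate + 52 = 172: harvest_rate = (172 - 52) / -15 = -8.

harvest_rate = -8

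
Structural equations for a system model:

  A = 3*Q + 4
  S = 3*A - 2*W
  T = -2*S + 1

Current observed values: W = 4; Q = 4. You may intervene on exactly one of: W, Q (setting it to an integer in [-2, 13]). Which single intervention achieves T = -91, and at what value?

set W = 1

Intervening on W: with other inputs at their observed values, T = 4*W - 95. Solving for -91 gives W = 1, within [-2, 13].
Intervening on Q: T = -18*Q - 7. Reaching -91 requires Q = 14/3, not an integer.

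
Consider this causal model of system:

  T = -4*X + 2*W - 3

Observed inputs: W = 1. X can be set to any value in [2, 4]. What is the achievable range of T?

-17 to -9

Substituting into the T equation gives T = -4*X - 1.
Linear in X, so extremes are at the endpoints: X = 2 gives T = -9; X = 4 gives T = -17.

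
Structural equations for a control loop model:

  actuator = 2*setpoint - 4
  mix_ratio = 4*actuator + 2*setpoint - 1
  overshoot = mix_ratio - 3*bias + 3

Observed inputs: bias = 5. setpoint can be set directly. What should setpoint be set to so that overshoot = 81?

setpoint = 11

Substituting into the mix_ratio equation gives mix_ratio = 10*setpoint - 17.
Substituting into the overshoot equation gives overshoot = 10*setpoint - 29.
Solve 10*setpoint - 29 = 81: setpoint = (81 + 29) / 10 = 11.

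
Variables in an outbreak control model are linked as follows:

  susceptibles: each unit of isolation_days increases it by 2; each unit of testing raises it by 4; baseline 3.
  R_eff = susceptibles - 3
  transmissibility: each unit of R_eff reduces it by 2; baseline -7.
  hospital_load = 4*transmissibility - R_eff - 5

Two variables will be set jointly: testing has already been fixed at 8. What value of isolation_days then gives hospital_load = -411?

With testing held at 8:
Substituting into the susceptibles equation gives susceptibles = 2*isolation_days + 35.
So R_eff = 2*isolation_days + 32.
transmissibility becomes -4*isolation_days - 71.
Substituting into the hospital_load equation gives hospital_load = -18*isolation_days - 321.
Solve -18*isolation_days - 321 = -411: isolation_days = (-411 + 321) / -18 = 5.

isolation_days = 5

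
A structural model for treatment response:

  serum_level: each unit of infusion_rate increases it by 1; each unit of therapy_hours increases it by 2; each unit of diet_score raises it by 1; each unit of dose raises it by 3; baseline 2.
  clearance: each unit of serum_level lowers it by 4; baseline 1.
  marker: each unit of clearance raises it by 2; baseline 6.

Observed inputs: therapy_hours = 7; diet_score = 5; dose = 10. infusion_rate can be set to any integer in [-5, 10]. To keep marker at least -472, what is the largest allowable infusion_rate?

infusion_rate = 9

Substituting into the serum_level equation gives serum_level = infusion_rate + 51.
clearance becomes -4*infusion_rate - 203.
Substituting into the marker equation gives marker = -8*infusion_rate - 400.
Require -8*infusion_rate - 400 ≥ -472, so infusion_rate ≤ 9.
The largest integer in [-5, 10] satisfying this is 9.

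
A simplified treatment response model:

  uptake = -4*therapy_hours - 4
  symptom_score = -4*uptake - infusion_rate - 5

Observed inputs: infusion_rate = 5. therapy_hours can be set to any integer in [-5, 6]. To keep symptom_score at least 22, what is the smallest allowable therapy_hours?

therapy_hours = 1

Substituting into the symptom_score equation gives symptom_score = 16*therapy_hours + 6.
Require 16*therapy_hours + 6 ≥ 22, so therapy_hours ≥ 1.
The smallest integer in [-5, 6] satisfying this is 1.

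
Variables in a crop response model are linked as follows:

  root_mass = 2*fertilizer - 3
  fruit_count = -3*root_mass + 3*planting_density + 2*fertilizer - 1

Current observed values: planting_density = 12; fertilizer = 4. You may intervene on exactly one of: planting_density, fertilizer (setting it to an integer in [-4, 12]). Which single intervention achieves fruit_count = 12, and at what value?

Intervening on planting_density: fruit_count = 3*planting_density - 8. Reaching 12 requires planting_density = 20/3, not an integer.
Intervening on fertilizer: with other inputs at their observed values, fruit_count = -4*fertilizer + 44. Solving for 12 gives fertilizer = 8, within [-4, 12].

set fertilizer = 8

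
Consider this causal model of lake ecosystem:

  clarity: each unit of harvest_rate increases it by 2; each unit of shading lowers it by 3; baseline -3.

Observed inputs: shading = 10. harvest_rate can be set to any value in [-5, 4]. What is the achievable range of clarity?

Substituting into the clarity equation gives clarity = 2*harvest_rate - 33.
Linear in harvest_rate, so extremes are at the endpoints: harvest_rate = -5 gives clarity = -43; harvest_rate = 4 gives clarity = -25.

-43 to -25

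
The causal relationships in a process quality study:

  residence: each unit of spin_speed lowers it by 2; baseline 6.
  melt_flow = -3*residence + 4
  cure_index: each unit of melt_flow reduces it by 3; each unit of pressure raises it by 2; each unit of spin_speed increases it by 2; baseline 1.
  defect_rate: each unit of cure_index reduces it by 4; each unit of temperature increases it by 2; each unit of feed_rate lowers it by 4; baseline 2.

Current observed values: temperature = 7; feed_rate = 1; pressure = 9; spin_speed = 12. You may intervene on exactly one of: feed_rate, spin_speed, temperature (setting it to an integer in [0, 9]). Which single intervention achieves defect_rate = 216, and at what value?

set spin_speed = 7

Intervening on feed_rate: defect_rate = -4*feed_rate + 540. Reaching 216 requires feed_rate = 81, outside [0, 9].
Intervening on spin_speed: with other inputs at their observed values, defect_rate = 64*spin_speed - 232. Solving for 216 gives spin_speed = 7, within [0, 9].
Intervening on temperature: defect_rate = 2*temperature + 522. Reaching 216 requires temperature = -153, outside [0, 9].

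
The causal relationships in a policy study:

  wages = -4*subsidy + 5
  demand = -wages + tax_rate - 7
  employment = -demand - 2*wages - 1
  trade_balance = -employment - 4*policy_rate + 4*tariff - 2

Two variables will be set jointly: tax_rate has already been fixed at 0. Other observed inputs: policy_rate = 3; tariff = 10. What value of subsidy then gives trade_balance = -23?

subsidy = 12

With tax_rate held at 0:
Substituting into the demand equation gives demand = 4*subsidy - 12.
Substituting into the employment equation gives employment = 4*subsidy + 1.
So trade_balance = -4*subsidy + 25.
Solve -4*subsidy + 25 = -23: subsidy = (-23 - 25) / -4 = 12.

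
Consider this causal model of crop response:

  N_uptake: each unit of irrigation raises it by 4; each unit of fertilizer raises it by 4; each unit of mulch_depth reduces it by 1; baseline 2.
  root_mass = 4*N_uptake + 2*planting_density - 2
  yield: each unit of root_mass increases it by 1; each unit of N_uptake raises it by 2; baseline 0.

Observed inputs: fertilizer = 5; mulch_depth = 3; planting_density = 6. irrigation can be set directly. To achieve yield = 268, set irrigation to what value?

irrigation = 6

Substituting into the N_uptake equation gives N_uptake = 4*irrigation + 19.
So root_mass = 16*irrigation + 86.
Substituting into the yield equation gives yield = 24*irrigation + 124.
Solve 24*irrigation + 124 = 268: irrigation = (268 - 124) / 24 = 6.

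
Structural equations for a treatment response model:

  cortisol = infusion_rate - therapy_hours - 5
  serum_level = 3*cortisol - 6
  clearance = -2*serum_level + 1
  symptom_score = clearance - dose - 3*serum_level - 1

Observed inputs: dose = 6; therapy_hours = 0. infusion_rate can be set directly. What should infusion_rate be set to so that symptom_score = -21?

infusion_rate = 8

Substituting into the cortisol equation gives cortisol = infusion_rate - 5.
Substituting into the serum_level equation gives serum_level = 3*infusion_rate - 21.
Substituting into the clearance equation gives clearance = -6*infusion_rate + 43.
symptom_score becomes -15*infusion_rate + 99.
Solve -15*infusion_rate + 99 = -21: infusion_rate = (-21 - 99) / -15 = 8.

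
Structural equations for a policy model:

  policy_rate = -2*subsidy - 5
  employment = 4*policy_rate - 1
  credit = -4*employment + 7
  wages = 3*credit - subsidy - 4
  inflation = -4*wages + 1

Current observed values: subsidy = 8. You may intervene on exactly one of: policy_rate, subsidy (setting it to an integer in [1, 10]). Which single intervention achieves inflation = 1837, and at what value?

Intervening on policy_rate: with other inputs at their observed values, inflation = 192*policy_rate - 83. Solving for 1837 gives policy_rate = 10, within [1, 10].
Intervening on subsidy: inflation = -380*subsidy - 1075. Reaching 1837 requires subsidy = -728/95, not an integer.

set policy_rate = 10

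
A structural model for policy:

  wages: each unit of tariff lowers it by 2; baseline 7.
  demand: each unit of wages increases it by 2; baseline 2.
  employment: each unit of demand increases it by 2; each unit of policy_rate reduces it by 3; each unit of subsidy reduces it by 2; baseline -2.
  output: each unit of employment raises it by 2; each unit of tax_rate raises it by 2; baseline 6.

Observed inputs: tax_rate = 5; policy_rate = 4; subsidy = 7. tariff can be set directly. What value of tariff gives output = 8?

Substituting into the demand equation gives demand = -4*tariff + 16.
Substituting into the employment equation gives employment = -8*tariff + 4.
Substituting into the output equation gives output = -16*tariff + 24.
Solve -16*tariff + 24 = 8: tariff = (8 - 24) / -16 = 1.

tariff = 1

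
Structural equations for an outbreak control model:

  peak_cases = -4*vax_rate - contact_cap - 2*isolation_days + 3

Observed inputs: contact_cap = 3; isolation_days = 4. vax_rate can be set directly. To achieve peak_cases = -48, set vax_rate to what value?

Substituting into the peak_cases equation gives peak_cases = -4*vax_rate - 8.
Solve -4*vax_rate - 8 = -48: vax_rate = (-48 + 8) / -4 = 10.

vax_rate = 10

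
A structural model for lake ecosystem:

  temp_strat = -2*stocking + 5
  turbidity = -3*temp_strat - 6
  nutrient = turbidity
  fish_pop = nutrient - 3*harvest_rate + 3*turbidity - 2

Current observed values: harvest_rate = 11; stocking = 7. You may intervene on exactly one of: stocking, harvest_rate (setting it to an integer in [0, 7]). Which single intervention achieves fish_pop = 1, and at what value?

set stocking = 5

Intervening on stocking: with other inputs at their observed values, fish_pop = 24*stocking - 119. Solving for 1 gives stocking = 5, within [0, 7].
Intervening on harvest_rate: fish_pop = -3*harvest_rate + 82. Reaching 1 requires harvest_rate = 27, outside [0, 7].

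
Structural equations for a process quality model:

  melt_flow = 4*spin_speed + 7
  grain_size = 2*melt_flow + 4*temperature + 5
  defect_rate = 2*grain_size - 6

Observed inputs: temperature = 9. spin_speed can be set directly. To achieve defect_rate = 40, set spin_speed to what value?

Substituting into the grain_size equation gives grain_size = 8*spin_speed + 55.
This gives defect_rate = 16*spin_speed + 104.
Solve 16*spin_speed + 104 = 40: spin_speed = (40 - 104) / 16 = -4.

spin_speed = -4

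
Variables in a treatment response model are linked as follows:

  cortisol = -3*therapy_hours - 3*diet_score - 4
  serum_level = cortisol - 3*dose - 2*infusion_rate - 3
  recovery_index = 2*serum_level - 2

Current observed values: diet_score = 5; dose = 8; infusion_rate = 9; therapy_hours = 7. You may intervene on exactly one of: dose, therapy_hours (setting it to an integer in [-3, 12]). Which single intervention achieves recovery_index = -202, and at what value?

Intervening on dose: recovery_index = -6*dose - 124. Reaching -202 requires dose = 13, outside [-3, 12].
Intervening on therapy_hours: with other inputs at their observed values, recovery_index = -6*therapy_hours - 130. Solving for -202 gives therapy_hours = 12, within [-3, 12].

set therapy_hours = 12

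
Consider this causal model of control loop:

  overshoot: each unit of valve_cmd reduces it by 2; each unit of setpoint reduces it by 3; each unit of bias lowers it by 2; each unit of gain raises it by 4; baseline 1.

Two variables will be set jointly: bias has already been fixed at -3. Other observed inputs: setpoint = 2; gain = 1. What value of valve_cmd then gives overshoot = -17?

With bias held at -3:
Substituting into the overshoot equation gives overshoot = -2*valve_cmd + 5.
Solve -2*valve_cmd + 5 = -17: valve_cmd = (-17 - 5) / -2 = 11.

valve_cmd = 11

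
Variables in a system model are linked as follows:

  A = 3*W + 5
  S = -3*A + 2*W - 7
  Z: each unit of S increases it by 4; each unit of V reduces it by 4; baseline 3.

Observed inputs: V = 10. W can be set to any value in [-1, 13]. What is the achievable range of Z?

Substituting into the S equation gives S = -7*W - 22.
This gives Z = -28*W - 125.
Linear in W, so extremes are at the endpoints: W = -1 gives Z = -97; W = 13 gives Z = -489.

-489 to -97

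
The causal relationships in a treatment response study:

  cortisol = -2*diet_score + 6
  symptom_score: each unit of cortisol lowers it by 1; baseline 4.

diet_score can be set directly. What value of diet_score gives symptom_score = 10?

diet_score = 6

Substituting into the symptom_score equation gives symptom_score = 2*diet_score - 2.
Solve 2*diet_score - 2 = 10: diet_score = (10 + 2) / 2 = 6.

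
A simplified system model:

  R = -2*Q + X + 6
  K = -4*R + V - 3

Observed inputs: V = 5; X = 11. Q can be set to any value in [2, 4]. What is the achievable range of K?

Substituting into the R equation gives R = -2*Q + 17.
Substituting into the K equation gives K = 8*Q - 66.
Linear in Q, so extremes are at the endpoints: Q = 2 gives K = -50; Q = 4 gives K = -34.

-50 to -34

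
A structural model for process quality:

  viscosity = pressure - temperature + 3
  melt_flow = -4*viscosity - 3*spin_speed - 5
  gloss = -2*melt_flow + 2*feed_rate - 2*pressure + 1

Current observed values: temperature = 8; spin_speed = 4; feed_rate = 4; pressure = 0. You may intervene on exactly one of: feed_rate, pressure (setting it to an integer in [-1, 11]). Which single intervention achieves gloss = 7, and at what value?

Intervening on feed_rate: with other inputs at their observed values, gloss = 2*feed_rate - 5. Solving for 7 gives feed_rate = 6, within [-1, 11].
Intervening on pressure: gloss = 6*pressure + 3. Reaching 7 requires pressure = 2/3, not an integer.

set feed_rate = 6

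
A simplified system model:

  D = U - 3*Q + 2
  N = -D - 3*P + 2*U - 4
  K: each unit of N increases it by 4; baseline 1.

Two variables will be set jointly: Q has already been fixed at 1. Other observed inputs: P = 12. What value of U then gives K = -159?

U = -1

With Q held at 1:
Substituting into the D equation gives D = U - 1.
N becomes U - 39.
This gives K = 4*U - 155.
Solve 4*U - 155 = -159: U = (-159 + 155) / 4 = -1.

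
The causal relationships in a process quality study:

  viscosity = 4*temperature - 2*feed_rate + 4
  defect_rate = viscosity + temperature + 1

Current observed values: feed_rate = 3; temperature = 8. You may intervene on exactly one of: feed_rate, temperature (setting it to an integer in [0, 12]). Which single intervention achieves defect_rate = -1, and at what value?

Intervening on feed_rate: defect_rate = -2*feed_rate + 45. Reaching -1 requires feed_rate = 23, outside [0, 12].
Intervening on temperature: with other inputs at their observed values, defect_rate = 5*temperature - 1. Solving for -1 gives temperature = 0, within [0, 12].

set temperature = 0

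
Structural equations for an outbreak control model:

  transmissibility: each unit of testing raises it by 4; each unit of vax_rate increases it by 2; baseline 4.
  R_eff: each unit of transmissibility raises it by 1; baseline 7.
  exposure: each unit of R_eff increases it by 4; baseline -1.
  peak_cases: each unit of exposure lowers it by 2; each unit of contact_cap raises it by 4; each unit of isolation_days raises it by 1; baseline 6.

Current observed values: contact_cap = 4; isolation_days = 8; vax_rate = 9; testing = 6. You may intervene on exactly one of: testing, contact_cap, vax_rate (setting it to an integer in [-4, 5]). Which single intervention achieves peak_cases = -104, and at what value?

set testing = -3

Intervening on testing: with other inputs at their observed values, peak_cases = -32*testing - 200. Solving for -104 gives testing = -3, within [-4, 5].
Intervening on contact_cap: peak_cases = 4*contact_cap - 408. Reaching -104 requires contact_cap = 76, outside [-4, 5].
Intervening on vax_rate: peak_cases = -16*vax_rate - 248. Reaching -104 requires vax_rate = -9, outside [-4, 5].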